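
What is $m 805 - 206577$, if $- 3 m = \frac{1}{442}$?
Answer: $- \frac{273921907}{1326} \approx -2.0658 \cdot 10^{5}$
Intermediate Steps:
$m = - \frac{1}{1326}$ ($m = - \frac{1}{3 \cdot 442} = \left(- \frac{1}{3}\right) \frac{1}{442} = - \frac{1}{1326} \approx -0.00075415$)
$m 805 - 206577 = \left(- \frac{1}{1326}\right) 805 - 206577 = - \frac{805}{1326} - 206577 = - \frac{273921907}{1326}$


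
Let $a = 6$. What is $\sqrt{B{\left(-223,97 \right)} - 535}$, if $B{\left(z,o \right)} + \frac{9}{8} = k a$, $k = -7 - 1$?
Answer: $\frac{i \sqrt{9346}}{4} \approx 24.169 i$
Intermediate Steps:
$k = -8$ ($k = -7 - 1 = -8$)
$B{\left(z,o \right)} = - \frac{393}{8}$ ($B{\left(z,o \right)} = - \frac{9}{8} - 48 = - \frac{393}{8}$)
$\sqrt{B{\left(-223,97 \right)} - 535} = \sqrt{- \frac{393}{8} - 535} = \sqrt{- \frac{4673}{8}} = \frac{i \sqrt{9346}}{4}$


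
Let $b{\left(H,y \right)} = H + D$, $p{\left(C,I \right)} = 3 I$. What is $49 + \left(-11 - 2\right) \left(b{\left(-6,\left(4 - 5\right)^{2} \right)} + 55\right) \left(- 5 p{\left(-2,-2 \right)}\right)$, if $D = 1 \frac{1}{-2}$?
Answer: $-18866$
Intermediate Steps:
$D = - \frac{1}{2}$ ($D = 1 \left(- \frac{1}{2}\right) = - \frac{1}{2} \approx -0.5$)
$b{\left(H,y \right)} = - \frac{1}{2} + H$ ($b{\left(H,y \right)} = H - \frac{1}{2} = - \frac{1}{2} + H$)
$49 + \left(-11 - 2\right) \left(b{\left(-6,\left(4 - 5\right)^{2} \right)} + 55\right) \left(- 5 p{\left(-2,-2 \right)}\right) = 49 + \left(-11 - 2\right) \left(\left(- \frac{1}{2} - 6\right) + 55\right) \left(- 5 \cdot 3 \left(-2\right)\right) = 49 + - 13 \left(- \frac{13}{2} + 55\right) \left(\left(-5\right) \left(-6\right)\right) = 49 + \left(-13\right) \frac{97}{2} \cdot 30 = 49 - 18915 = -18866$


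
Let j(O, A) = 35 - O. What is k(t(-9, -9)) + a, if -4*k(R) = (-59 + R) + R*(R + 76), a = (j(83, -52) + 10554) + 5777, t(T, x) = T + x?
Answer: 66253/4 ≈ 16563.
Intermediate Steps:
a = 16283 (a = ((35 - 1*83) + 10554) + 5777 = ((35 - 83) + 10554) + 5777 = (-48 + 10554) + 5777 = 10506 + 5777 = 16283)
k(R) = 59/4 - R/4 - R*(76 + R)/4 (k(R) = -((-59 + R) + R*(R + 76))/4 = -((-59 + R) + R*(76 + R))/4 = -(-59 + R + R*(76 + R))/4 = 59/4 - R/4 - R*(76 + R)/4)
k(t(-9, -9)) + a = (59/4 - 77*(-9 - 9)/4 - (-9 - 9)²/4) + 16283 = (59/4 - 77/4*(-18) - ¼*(-18)²) + 16283 = (59/4 + 693/2 - ¼*324) + 16283 = (59/4 + 693/2 - 81) + 16283 = 1121/4 + 16283 = 66253/4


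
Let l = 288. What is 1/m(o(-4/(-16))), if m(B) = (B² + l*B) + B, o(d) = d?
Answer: 16/1157 ≈ 0.013829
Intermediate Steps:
m(B) = B² + 289*B (m(B) = (B² + 288*B) + B = B² + 289*B)
1/m(o(-4/(-16))) = 1/((-4/(-16))*(289 - 4/(-16))) = 1/((-4*(-1/16))*(289 - 4*(-1/16))) = 1/((289 + ¼)/4) = 1/((¼)*(1157/4)) = 1/(1157/16) = 16/1157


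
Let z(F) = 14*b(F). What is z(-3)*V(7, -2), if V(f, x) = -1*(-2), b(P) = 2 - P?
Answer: 140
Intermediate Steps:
V(f, x) = 2
z(F) = 28 - 14*F (z(F) = 14*(2 - F) = 28 - 14*F)
z(-3)*V(7, -2) = (28 - 14*(-3))*2 = (28 + 42)*2 = 70*2 = 140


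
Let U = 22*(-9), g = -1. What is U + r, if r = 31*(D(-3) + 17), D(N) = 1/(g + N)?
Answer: 1285/4 ≈ 321.25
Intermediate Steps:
U = -198
D(N) = 1/(-1 + N)
r = 2077/4 (r = 31*(1/(-1 - 3) + 17) = 31*(1/(-4) + 17) = 31*(-¼ + 17) = 31*(67/4) = 2077/4 ≈ 519.25)
U + r = -198 + 2077/4 = 1285/4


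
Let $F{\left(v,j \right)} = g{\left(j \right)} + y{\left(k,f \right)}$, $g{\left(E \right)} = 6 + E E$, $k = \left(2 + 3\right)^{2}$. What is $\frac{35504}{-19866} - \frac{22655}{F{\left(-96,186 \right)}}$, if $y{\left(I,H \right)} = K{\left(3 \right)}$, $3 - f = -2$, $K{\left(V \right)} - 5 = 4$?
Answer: $- \frac{13324549}{5457001} \approx -2.4417$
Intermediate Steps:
$K{\left(V \right)} = 9$ ($K{\left(V \right)} = 5 + 4 = 9$)
$k = 25$ ($k = 5^{2} = 25$)
$f = 5$ ($f = 3 - -2 = 3 + 2 = 5$)
$y{\left(I,H \right)} = 9$
$g{\left(E \right)} = 6 + E^{2}$
$F{\left(v,j \right)} = 15 + j^{2}$ ($F{\left(v,j \right)} = \left(6 + j^{2}\right) + 9 = 15 + j^{2}$)
$\frac{35504}{-19866} - \frac{22655}{F{\left(-96,186 \right)}} = \frac{35504}{-19866} - \frac{22655}{15 + 186^{2}} = 35504 \left(- \frac{1}{19866}\right) - \frac{22655}{15 + 34596} = - \frac{2536}{1419} - \frac{22655}{34611} = - \frac{13324549}{5457001}$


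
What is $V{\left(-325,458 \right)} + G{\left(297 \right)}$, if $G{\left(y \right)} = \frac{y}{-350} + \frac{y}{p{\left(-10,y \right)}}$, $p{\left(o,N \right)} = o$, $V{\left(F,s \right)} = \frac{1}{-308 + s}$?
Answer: $- \frac{32069}{1050} \approx -30.542$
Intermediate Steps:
$G{\left(y \right)} = - \frac{18 y}{175}$ ($G{\left(y \right)} = \frac{y}{-350} + \frac{y}{-10} = y \left(- \frac{1}{350}\right) + y \left(- \frac{1}{10}\right) = - \frac{y}{350} - \frac{y}{10} = - \frac{18 y}{175}$)
$V{\left(-325,458 \right)} + G{\left(297 \right)} = \frac{1}{-308 + 458} - \frac{5346}{175} = \frac{1}{150} - \frac{5346}{175} = - \frac{32069}{1050}$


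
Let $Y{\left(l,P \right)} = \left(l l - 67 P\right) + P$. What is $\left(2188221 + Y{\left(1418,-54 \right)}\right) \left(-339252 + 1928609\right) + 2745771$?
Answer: $6679289842484$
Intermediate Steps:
$Y{\left(l,P \right)} = l^{2} - 66 P$ ($Y{\left(l,P \right)} = \left(l^{2} - 67 P\right) + P = l^{2} - 66 P$)
$\left(2188221 + Y{\left(1418,-54 \right)}\right) \left(-339252 + 1928609\right) + 2745771 = \left(2188221 - \left(-3564 - 1418^{2}\right)\right) \left(-339252 + 1928609\right) + 2745771 = \left(2188221 + \left(2010724 + 3564\right)\right) 1589357 + 2745771 = \left(2188221 + 2014288\right) 1589357 + 2745771 = 4202509 \cdot 1589357 + 2745771 = 6679287096713 + 2745771 = 6679289842484$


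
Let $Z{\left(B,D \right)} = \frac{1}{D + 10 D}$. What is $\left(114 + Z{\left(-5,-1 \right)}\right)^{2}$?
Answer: $\frac{1570009}{121} \approx 12975.0$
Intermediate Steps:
$Z{\left(B,D \right)} = \frac{1}{11 D}$
$\left(114 + Z{\left(-5,-1 \right)}\right)^{2} = \left(114 + \frac{1}{11 \left(-1\right)}\right)^{2} = \left(114 + \frac{1}{11} \left(-1\right)\right)^{2} = \left(114 - \frac{1}{11}\right)^{2} = \left(\frac{1253}{11}\right)^{2} = \frac{1570009}{121}$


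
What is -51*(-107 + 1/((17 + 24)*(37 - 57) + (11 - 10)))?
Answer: 1489778/273 ≈ 5457.1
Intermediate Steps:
-51*(-107 + 1/((17 + 24)*(37 - 57) + (11 - 10))) = -51*(-107 + 1/(41*(-20) + 1)) = -51*(-107 + 1/(-820 + 1)) = -51*(-107 + 1/(-819)) = -51*(-107 - 1/819) = -51*(-87634/819) = 1489778/273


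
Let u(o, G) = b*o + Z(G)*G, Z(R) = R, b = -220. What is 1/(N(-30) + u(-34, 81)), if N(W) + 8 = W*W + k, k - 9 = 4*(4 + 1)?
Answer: 1/14962 ≈ 6.6836e-5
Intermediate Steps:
k = 29 (k = 9 + 4*(4 + 1) = 9 + 4*5 = 9 + 20 = 29)
N(W) = 21 + W**2 (N(W) = -8 + (W*W + 29) = -8 + (W**2 + 29) = -8 + (29 + W**2) = 21 + W**2)
u(o, G) = G**2 - 220*o (u(o, G) = -220*o + G*G = -220*o + G**2 = G**2 - 220*o)
1/(N(-30) + u(-34, 81)) = 1/((21 + (-30)**2) + (81**2 - 220*(-34))) = 1/((21 + 900) + (6561 + 7480)) = 1/(921 + 14041) = 1/14962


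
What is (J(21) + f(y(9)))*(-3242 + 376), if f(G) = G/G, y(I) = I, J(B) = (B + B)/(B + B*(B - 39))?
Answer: -42990/17 ≈ -2528.8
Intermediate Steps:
J(B) = 2*B/(B + B*(-39 + B)) (J(B) = (2*B)/(B + B*(-39 + B)) = 2*B/(B + B*(-39 + B)))
f(G) = 1
(J(21) + f(y(9)))*(-3242 + 376) = (2/(-38 + 21) + 1)*(-3242 + 376) = (2/(-17) + 1)*(-2866) = (2*(-1/17) + 1)*(-2866) = (-2/17 + 1)*(-2866) = (15/17)*(-2866) = -42990/17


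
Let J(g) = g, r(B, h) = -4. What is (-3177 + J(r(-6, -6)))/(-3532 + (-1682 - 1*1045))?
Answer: 3181/6259 ≈ 0.50823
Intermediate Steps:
(-3177 + J(r(-6, -6)))/(-3532 + (-1682 - 1*1045)) = (-3177 - 4)/(-3532 + (-1682 - 1*1045)) = -3181/(-3532 + (-1682 - 1045)) = -3181/(-3532 - 2727) = -3181/(-6259) = -3181*(-1/6259) = 3181/6259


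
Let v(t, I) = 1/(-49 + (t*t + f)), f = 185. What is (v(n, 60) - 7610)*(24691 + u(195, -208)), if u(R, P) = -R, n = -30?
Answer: -48281364916/259 ≈ -1.8641e+8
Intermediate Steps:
v(t, I) = 1/(136 + t²) (v(t, I) = 1/(-49 + (t*t + 185)) = 1/(-49 + (t² + 185)) = 1/(-49 + (185 + t²)) = 1/(136 + t²))
(v(n, 60) - 7610)*(24691 + u(195, -208)) = (1/(136 + (-30)²) - 7610)*(24691 - 1*195) = (1/(136 + 900) - 7610)*(24691 - 195) = (1/1036 - 7610)*24496 = -7883959/1036*24496 = -48281364916/259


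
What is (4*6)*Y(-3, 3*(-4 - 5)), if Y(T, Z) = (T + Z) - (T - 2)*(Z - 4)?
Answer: -4440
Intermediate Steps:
Y(T, Z) = T + Z - (-4 + Z)*(-2 + T) (Y(T, Z) = (T + Z) - (-2 + T)*(-4 + Z) = (T + Z) - (-4 + Z)*(-2 + T) = T + Z - (-4 + Z)*(-2 + T))
(4*6)*Y(-3, 3*(-4 - 5)) = (4*6)*(-8 + 3*(3*(-4 - 5)) + 5*(-3) - 1*(-3)*3*(-4 - 5)) = 24*(-8 + 3*(3*(-9)) - 15 - 1*(-3)*3*(-9)) = 24*(-8 + 3*(-27) - 15 - 1*(-3)*(-27)) = 24*(-8 - 81 - 15 - 81) = 24*(-185) = -4440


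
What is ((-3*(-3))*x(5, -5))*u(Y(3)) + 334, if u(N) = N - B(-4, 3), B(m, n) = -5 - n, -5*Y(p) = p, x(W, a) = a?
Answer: 1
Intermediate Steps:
Y(p) = -p/5
u(N) = 8 + N (u(N) = N - (-5 - 1*3) = N - (-5 - 3) = N - 1*(-8) = N + 8 = 8 + N)
((-3*(-3))*x(5, -5))*u(Y(3)) + 334 = (-3*(-3)*(-5))*(8 - ⅕*3) + 334 = (9*(-5))*(8 - ⅗) + 334 = -45*37/5 + 334 = -333 + 334 = 1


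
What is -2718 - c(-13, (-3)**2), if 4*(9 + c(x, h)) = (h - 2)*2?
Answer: -5425/2 ≈ -2712.5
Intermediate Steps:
c(x, h) = -10 + h/2 (c(x, h) = -9 + ((h - 2)*2)/4 = -9 + ((-2 + h)*2)/4 = -9 + (-4 + 2*h)/4 = -9 + (-1 + h/2) = -10 + h/2)
-2718 - c(-13, (-3)**2) = -2718 - (-10 + (1/2)*(-3)**2) = -2718 - (-10 + (1/2)*9) = -2718 - (-10 + 9/2) = -2718 - 1*(-11/2) = -2718 + 11/2 = -5425/2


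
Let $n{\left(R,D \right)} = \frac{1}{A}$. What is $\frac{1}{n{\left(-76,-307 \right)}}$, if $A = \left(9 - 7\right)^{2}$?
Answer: $4$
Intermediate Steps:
$A = 4$ ($A = \left(9 - 7\right)^{2} = 2^{2} = 4$)
$n{\left(R,D \right)} = \frac{1}{4}$
$\frac{1}{n{\left(-76,-307 \right)}} = \frac{1}{\frac{1}{4}} = 4$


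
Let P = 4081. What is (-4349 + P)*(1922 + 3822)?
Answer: -1539392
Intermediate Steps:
(-4349 + P)*(1922 + 3822) = (-4349 + 4081)*(1922 + 3822) = -268*5744 = -1539392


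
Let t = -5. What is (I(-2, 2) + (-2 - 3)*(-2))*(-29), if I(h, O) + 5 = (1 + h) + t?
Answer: 29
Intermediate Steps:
I(h, O) = -9 + h (I(h, O) = -5 + ((1 + h) - 5) = -5 + (-4 + h) = -9 + h)
(I(-2, 2) + (-2 - 3)*(-2))*(-29) = ((-9 - 2) + (-2 - 3)*(-2))*(-29) = (-11 - 5*(-2))*(-29) = (-11 + 10)*(-29) = -1*(-29) = 29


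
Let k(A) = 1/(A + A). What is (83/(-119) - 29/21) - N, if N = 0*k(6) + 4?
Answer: -310/51 ≈ -6.0784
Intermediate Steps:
k(A) = 1/(2*A)
N = 4 (N = 0*((½)/6) + 4 = 0*((½)*(⅙)) + 4 = 0*(1/12) + 4 = 0 + 4 = 4)
(83/(-119) - 29/21) - N = (83/(-119) - 29/21) - 1*4 = (83*(-1/119) - 29*1/21) - 4 = (-83/119 - 29/21) - 4 = -106/51 - 4 = -310/51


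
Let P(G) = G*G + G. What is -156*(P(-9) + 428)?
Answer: -78000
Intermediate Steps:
P(G) = G + G**2 (P(G) = G**2 + G = G + G**2)
-156*(P(-9) + 428) = -156*(-9*(1 - 9) + 428) = -156*(-9*(-8) + 428) = -156*(72 + 428) = -156*500 = -78000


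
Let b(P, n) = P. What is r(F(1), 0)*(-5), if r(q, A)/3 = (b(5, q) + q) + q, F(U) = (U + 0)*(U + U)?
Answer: -135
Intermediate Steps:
F(U) = 2*U² (F(U) = U*(2*U) = 2*U²)
r(q, A) = 15 + 6*q (r(q, A) = 3*((5 + q) + q) = 3*(5 + 2*q) = 15 + 6*q)
r(F(1), 0)*(-5) = (15 + 6*(2*1²))*(-5) = (15 + 6*(2*1))*(-5) = (15 + 6*2)*(-5) = (15 + 12)*(-5) = 27*(-5) = -135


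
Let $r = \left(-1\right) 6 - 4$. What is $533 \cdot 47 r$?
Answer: $-250510$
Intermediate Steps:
$r = -10$ ($r = -6 - 4 = -10$)
$533 \cdot 47 r = 533 \cdot 47 \left(-10\right) = 533 \left(-470\right) = -250510$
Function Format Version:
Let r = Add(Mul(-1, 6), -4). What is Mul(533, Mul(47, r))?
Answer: -250510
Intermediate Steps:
r = -10 (r = Add(-6, -4) = -10)
Mul(533, Mul(47, r)) = Mul(533, Mul(47, -10)) = Mul(533, -470) = -250510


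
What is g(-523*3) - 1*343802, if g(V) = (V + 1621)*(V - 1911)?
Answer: -524762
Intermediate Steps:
g(V) = (-1911 + V)*(1621 + V) (g(V) = (1621 + V)*(-1911 + V) = (-1911 + V)*(1621 + V))
g(-523*3) - 1*343802 = (-3097731 + (-523*3)² - (-151670)*3) - 1*343802 = (-3097731 + (-1569)² - 290*(-1569)) - 343802 = (-3097731 + 2461761 + 455010) - 343802 = -180960 - 343802 = -524762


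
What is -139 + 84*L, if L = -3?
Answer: -391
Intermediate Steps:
-139 + 84*L = -139 + 84*(-3) = -139 - 252 = -391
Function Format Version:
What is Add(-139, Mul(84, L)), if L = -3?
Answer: -391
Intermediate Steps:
Add(-139, Mul(84, L)) = Add(-139, Mul(84, -3)) = Add(-139, -252) = -391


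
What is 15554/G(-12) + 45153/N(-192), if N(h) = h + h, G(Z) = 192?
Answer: -14045/384 ≈ -36.576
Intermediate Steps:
N(h) = 2*h
15554/G(-12) + 45153/N(-192) = 15554/192 + 45153/((2*(-192))) = 15554*(1/192) + 45153/(-384) = 7777/96 + 45153*(-1/384) = 7777/96 - 15051/128 = -14045/384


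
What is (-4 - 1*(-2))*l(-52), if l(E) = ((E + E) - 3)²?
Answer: -22898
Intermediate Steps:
l(E) = (-3 + 2*E)² (l(E) = (2*E - 3)² = (-3 + 2*E)²)
(-4 - 1*(-2))*l(-52) = (-4 - 1*(-2))*(-3 + 2*(-52))² = (-4 + 2)*(-3 - 104)² = -2*(-107)² = -2*11449 = -22898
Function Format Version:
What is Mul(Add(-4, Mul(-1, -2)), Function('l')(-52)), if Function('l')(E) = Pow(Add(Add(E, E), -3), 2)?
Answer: -22898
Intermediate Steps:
Function('l')(E) = Pow(Add(-3, Mul(2, E)), 2) (Function('l')(E) = Pow(Add(Mul(2, E), -3), 2) = Pow(Add(-3, Mul(2, E)), 2))
Mul(Add(-4, Mul(-1, -2)), Function('l')(-52)) = Mul(Add(-4, Mul(-1, -2)), Pow(Add(-3, Mul(2, -52)), 2)) = Mul(Add(-4, 2), Pow(Add(-3, -104), 2)) = Mul(-2, Pow(-107, 2)) = Mul(-2, 11449) = -22898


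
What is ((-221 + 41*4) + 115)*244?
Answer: 14152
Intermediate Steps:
((-221 + 41*4) + 115)*244 = ((-221 + 164) + 115)*244 = (-57 + 115)*244 = 58*244 = 14152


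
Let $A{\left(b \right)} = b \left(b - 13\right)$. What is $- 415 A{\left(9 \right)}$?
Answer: $14940$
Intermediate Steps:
$A{\left(b \right)} = b \left(-13 + b\right)$
$- 415 A{\left(9 \right)} = - 415 \cdot 9 \left(-13 + 9\right) = - 415 \cdot 9 \left(-4\right) = \left(-415\right) \left(-36\right) = 14940$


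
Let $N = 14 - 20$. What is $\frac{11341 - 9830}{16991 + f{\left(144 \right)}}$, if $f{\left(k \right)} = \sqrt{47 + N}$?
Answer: $\frac{25673401}{288694040} - \frac{1511 \sqrt{41}}{288694040} \approx 0.088896$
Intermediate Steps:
$N = -6$
$f{\left(k \right)} = \sqrt{41}$ ($f{\left(k \right)} = \sqrt{47 - 6} = \sqrt{41}$)
$\frac{11341 - 9830}{16991 + f{\left(144 \right)}} = \frac{11341 - 9830}{16991 + \sqrt{41}} = \frac{1511}{16991 + \sqrt{41}}$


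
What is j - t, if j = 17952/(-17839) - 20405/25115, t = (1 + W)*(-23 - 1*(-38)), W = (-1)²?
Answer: -2851132765/89605297 ≈ -31.819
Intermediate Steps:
W = 1
t = 30 (t = (1 + 1)*(-23 - 1*(-38)) = 2*(-23 + 38) = 2*15 = 30)
j = -162973855/89605297 (j = 17952*(-1/17839) - 20405*1/25115 = -17952/17839 - 4081/5023 = -162973855/89605297 ≈ -1.8188)
j - t = -162973855/89605297 - 1*30 = -162973855/89605297 - 30 = -2851132765/89605297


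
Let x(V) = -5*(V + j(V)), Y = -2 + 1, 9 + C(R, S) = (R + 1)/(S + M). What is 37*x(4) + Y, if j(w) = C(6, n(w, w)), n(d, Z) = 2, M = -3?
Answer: 2219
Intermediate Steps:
C(R, S) = -9 + (1 + R)/(-3 + S) (C(R, S) = -9 + (R + 1)/(S - 3) = -9 + (1 + R)/(-3 + S))
j(w) = -16 (j(w) = (28 + 6 - 9*2)/(-3 + 2) = (28 + 6 - 18)/(-1) = -1*16 = -16)
Y = -1
x(V) = 80 - 5*V (x(V) = -5*(V - 16) = -5*(-16 + V) = 80 - 5*V)
37*x(4) + Y = 37*(80 - 5*4) - 1 = 37*(80 - 20) - 1 = 37*60 - 1 = 2220 - 1 = 2219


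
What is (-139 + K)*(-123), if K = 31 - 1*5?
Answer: 13899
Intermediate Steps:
K = 26 (K = 31 - 5 = 26)
(-139 + K)*(-123) = (-139 + 26)*(-123) = -113*(-123) = 13899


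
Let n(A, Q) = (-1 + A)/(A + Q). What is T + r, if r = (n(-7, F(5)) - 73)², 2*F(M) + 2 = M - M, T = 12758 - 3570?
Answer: 14372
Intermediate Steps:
T = 9188
F(M) = -1 (F(M) = -1 + (M - M)/2 = -1 + (½)*0 = -1 + 0 = -1)
n(A, Q) = (-1 + A)/(A + Q)
r = 5184 (r = ((-1 - 7)/(-7 - 1) - 73)² = (-8/(-8) - 73)² = (-⅛*(-8) - 73)² = (1 - 73)² = (-72)² = 5184)
T + r = 9188 + 5184 = 14372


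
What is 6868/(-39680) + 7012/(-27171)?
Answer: -116211647/269536320 ≈ -0.43115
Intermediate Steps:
6868/(-39680) + 7012/(-27171) = 6868*(-1/39680) + 7012*(-1/27171) = -1717/9920 - 7012/27171 = -116211647/269536320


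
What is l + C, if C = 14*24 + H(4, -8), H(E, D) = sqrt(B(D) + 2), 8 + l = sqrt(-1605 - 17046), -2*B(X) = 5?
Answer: 328 + I*sqrt(18651) + I*sqrt(2)/2 ≈ 328.0 + 137.28*I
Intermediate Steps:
B(X) = -5/2 (B(X) = -1/2*5 = -5/2)
l = -8 + I*sqrt(18651) (l = -8 + sqrt(-1605 - 17046) = -8 + sqrt(-18651) = -8 + I*sqrt(18651) ≈ -8.0 + 136.57*I)
H(E, D) = I*sqrt(2)/2 (H(E, D) = sqrt(-5/2 + 2) = sqrt(-1/2) = I*sqrt(2)/2)
C = 336 + I*sqrt(2)/2 (C = 14*24 + I*sqrt(2)/2 = 336 + I*sqrt(2)/2 ≈ 336.0 + 0.70711*I)
l + C = (-8 + I*sqrt(18651)) + (336 + I*sqrt(2)/2) = 328 + I*sqrt(18651) + I*sqrt(2)/2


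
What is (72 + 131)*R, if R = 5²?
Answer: 5075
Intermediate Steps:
R = 25
(72 + 131)*R = (72 + 131)*25 = 203*25 = 5075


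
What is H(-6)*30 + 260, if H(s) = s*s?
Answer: 1340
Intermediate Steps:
H(s) = s**2
H(-6)*30 + 260 = (-6)**2*30 + 260 = 36*30 + 260 = 1080 + 260 = 1340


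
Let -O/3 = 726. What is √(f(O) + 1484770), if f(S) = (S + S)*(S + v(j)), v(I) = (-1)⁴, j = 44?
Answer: √10967782 ≈ 3311.8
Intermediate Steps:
v(I) = 1
O = -2178 (O = -3*726 = -2178)
f(S) = 2*S*(1 + S) (f(S) = (S + S)*(S + 1) = (2*S)*(1 + S) = 2*S*(1 + S))
√(f(O) + 1484770) = √(2*(-2178)*(1 - 2178) + 1484770) = √(2*(-2178)*(-2177) + 1484770) = √(9483012 + 1484770) = √10967782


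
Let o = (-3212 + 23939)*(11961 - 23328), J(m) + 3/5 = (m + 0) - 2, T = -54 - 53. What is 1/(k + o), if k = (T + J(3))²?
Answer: -25/5889811136 ≈ -4.2446e-9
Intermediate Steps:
T = -107
J(m) = -13/5 + m (J(m) = -⅗ + ((m + 0) - 2) = -⅗ + (m - 2) = -⅗ + (-2 + m) = -13/5 + m)
o = -235603809 (o = 20727*(-11367) = -235603809)
k = 284089/25 (k = (-107 + (-13/5 + 3))² = (-107 + ⅖)² = (-533/5)² = 284089/25 ≈ 11364.)
1/(k + o) = 1/(284089/25 - 235603809) = 1/(-5889811136/25) = -25/5889811136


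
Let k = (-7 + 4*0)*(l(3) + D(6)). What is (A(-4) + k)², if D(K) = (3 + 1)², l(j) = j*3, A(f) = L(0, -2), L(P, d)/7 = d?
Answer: 35721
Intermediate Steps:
L(P, d) = 7*d
A(f) = -14 (A(f) = 7*(-2) = -14)
l(j) = 3*j
D(K) = 16 (D(K) = 4² = 16)
k = -175 (k = (-7 + 4*0)*(3*3 + 16) = (-7 + 0)*(9 + 16) = -7*25 = -175)
(A(-4) + k)² = (-14 - 175)² = (-189)² = 35721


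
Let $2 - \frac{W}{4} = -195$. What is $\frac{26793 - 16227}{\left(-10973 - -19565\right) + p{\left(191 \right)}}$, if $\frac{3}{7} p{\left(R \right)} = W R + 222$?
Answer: $\frac{15849}{540443} \approx 0.029326$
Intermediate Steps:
$W = 788$ ($W = 8 - -780 = 8 + 780 = 788$)
$p{\left(R \right)} = 518 + \frac{5516 R}{3}$ ($p{\left(R \right)} = \frac{7 \left(788 R + 222\right)}{3} = \frac{7 \left(222 + 788 R\right)}{3} = 518 + \frac{5516 R}{3}$)
$\frac{26793 - 16227}{\left(-10973 - -19565\right) + p{\left(191 \right)}} = \frac{26793 - 16227}{\left(-10973 - -19565\right) + \left(518 + \frac{5516}{3} \cdot 191\right)} = \frac{10566}{\left(-10973 + 19565\right) + \left(518 + \frac{1053556}{3}\right)} = \frac{10566}{8592 + \frac{1055110}{3}} = \frac{10566}{\frac{1080886}{3}} = 10566 \cdot \frac{3}{1080886} = \frac{15849}{540443}$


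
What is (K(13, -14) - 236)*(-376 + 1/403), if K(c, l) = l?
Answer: 37881750/403 ≈ 93999.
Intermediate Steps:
(K(13, -14) - 236)*(-376 + 1/403) = (-14 - 236)*(-376 + 1/403) = -250*(-376 + 1/403) = -250*(-151527/403) = 37881750/403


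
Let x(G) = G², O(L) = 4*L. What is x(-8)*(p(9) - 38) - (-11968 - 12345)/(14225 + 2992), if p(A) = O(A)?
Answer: -2179463/17217 ≈ -126.59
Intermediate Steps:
p(A) = 4*A
x(-8)*(p(9) - 38) - (-11968 - 12345)/(14225 + 2992) = (-8)²*(4*9 - 38) - (-11968 - 12345)/(14225 + 2992) = 64*(36 - 38) - (-24313)/17217 = 64*(-2) - (-24313)/17217 = -128 - 1*(-24313/17217) = -128 + 24313/17217 = -2179463/17217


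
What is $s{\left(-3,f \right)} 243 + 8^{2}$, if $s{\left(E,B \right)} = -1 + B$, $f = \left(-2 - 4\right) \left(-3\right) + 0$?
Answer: $4195$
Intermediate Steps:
$f = 18$ ($f = \left(-2 - 4\right) \left(-3\right) + 0 = \left(-6\right) \left(-3\right) + 0 = 18 + 0 = 18$)
$s{\left(-3,f \right)} 243 + 8^{2} = \left(-1 + 18\right) 243 + 8^{2} = 17 \cdot 243 + 64 = 4131 + 64 = 4195$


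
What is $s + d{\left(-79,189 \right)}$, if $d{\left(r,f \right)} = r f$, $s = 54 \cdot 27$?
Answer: $-13473$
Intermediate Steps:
$s = 1458$
$d{\left(r,f \right)} = f r$
$s + d{\left(-79,189 \right)} = 1458 + 189 \left(-79\right) = 1458 - 14931 = -13473$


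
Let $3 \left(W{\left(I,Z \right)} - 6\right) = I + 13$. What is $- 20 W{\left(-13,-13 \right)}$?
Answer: $-120$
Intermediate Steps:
$W{\left(I,Z \right)} = \frac{31}{3} + \frac{I}{3}$ ($W{\left(I,Z \right)} = 6 + \frac{I + 13}{3} = 6 + \frac{13 + I}{3} = 6 + \left(\frac{13}{3} + \frac{I}{3}\right) = \frac{31}{3} + \frac{I}{3}$)
$- 20 W{\left(-13,-13 \right)} = - 20 \left(\frac{31}{3} + \frac{1}{3} \left(-13\right)\right) = - 20 \left(\frac{31}{3} - \frac{13}{3}\right) = \left(-20\right) 6 = -120$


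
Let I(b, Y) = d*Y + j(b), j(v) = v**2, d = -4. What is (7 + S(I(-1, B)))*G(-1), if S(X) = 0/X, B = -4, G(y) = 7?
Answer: 49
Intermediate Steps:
I(b, Y) = b**2 - 4*Y (I(b, Y) = -4*Y + b**2 = b**2 - 4*Y)
S(X) = 0
(7 + S(I(-1, B)))*G(-1) = (7 + 0)*7 = 7*7 = 49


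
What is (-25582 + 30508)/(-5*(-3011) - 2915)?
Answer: 2463/6070 ≈ 0.40577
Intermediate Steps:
(-25582 + 30508)/(-5*(-3011) - 2915) = 4926/(15055 - 2915) = 4926/12140 = 4926*(1/12140) = 2463/6070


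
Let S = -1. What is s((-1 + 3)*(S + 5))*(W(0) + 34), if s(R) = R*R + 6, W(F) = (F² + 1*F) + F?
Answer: 2380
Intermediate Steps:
W(F) = F² + 2*F (W(F) = (F² + F) + F = (F + F²) + F = F² + 2*F)
s(R) = 6 + R² (s(R) = R² + 6 = 6 + R²)
s((-1 + 3)*(S + 5))*(W(0) + 34) = (6 + ((-1 + 3)*(-1 + 5))²)*(0*(2 + 0) + 34) = (6 + (2*4)²)*(0*2 + 34) = (6 + 8²)*(0 + 34) = (6 + 64)*34 = 70*34 = 2380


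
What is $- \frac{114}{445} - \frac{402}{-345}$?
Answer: $\frac{9304}{10235} \approx 0.90904$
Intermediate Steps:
$- \frac{114}{445} - \frac{402}{-345} = \left(-114\right) \frac{1}{445} - - \frac{134}{115} = - \frac{114}{445} + \frac{134}{115} = \frac{9304}{10235}$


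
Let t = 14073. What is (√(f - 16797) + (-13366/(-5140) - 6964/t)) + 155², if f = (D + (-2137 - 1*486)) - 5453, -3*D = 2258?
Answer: 869002982629/36167610 + I*√230631/3 ≈ 24027.0 + 160.08*I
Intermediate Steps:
D = -2258/3 (D = -⅓*2258 = -2258/3 ≈ -752.67)
f = -26486/3 (f = (-2258/3 + (-2137 - 1*486)) - 5453 = (-2258/3 + (-2137 - 486)) - 5453 = (-2258/3 - 2623) - 5453 = -10127/3 - 5453 = -26486/3 ≈ -8828.7)
(√(f - 16797) + (-13366/(-5140) - 6964/t)) + 155² = (√(-26486/3 - 16797) + (-13366/(-5140) - 6964/14073)) + 155² = (√(-76877/3) + (-13366*(-1/5140) - 6964*1/14073)) + 24025 = (I*√230631/3 + (6683/2570 - 6964/14073)) + 24025 = (I*√230631/3 + 76152379/36167610) + 24025 = (76152379/36167610 + I*√230631/3) + 24025 = 869002982629/36167610 + I*√230631/3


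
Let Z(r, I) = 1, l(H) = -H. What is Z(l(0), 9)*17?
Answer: 17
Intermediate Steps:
Z(l(0), 9)*17 = 1*17 = 17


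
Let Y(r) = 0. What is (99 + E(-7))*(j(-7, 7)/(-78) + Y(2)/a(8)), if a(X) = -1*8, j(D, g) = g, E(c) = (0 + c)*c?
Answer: -518/39 ≈ -13.282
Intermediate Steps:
E(c) = c**2 (E(c) = c*c = c**2)
a(X) = -8
(99 + E(-7))*(j(-7, 7)/(-78) + Y(2)/a(8)) = (99 + (-7)**2)*(7/(-78) + 0/(-8)) = (99 + 49)*(7*(-1/78) + 0*(-1/8)) = 148*(-7/78 + 0) = 148*(-7/78) = -518/39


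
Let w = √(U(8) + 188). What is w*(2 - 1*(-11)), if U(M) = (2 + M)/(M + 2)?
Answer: 39*√21 ≈ 178.72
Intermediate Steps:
U(M) = 1 (U(M) = (2 + M)/(2 + M) = 1)
w = 3*√21 (w = √(1 + 188) = √189 = 3*√21 ≈ 13.748)
w*(2 - 1*(-11)) = (3*√21)*(2 - 1*(-11)) = (3*√21)*(2 + 11) = (3*√21)*13 = 39*√21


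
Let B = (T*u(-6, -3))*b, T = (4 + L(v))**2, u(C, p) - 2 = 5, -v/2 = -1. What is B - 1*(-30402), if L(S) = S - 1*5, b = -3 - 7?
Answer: 30332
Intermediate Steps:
b = -10
v = 2 (v = -2*(-1) = 2)
u(C, p) = 7 (u(C, p) = 2 + 5 = 7)
L(S) = -5 + S (L(S) = S - 5 = -5 + S)
T = 1 (T = (4 + (-5 + 2))**2 = (4 - 3)**2 = 1**2 = 1)
B = -70 (B = (1*7)*(-10) = 7*(-10) = -70)
B - 1*(-30402) = -70 - 1*(-30402) = -70 + 30402 = 30332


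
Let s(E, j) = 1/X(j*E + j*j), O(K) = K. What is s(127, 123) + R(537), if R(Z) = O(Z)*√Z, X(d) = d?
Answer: 1/30750 + 537*√537 ≈ 12444.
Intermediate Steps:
s(E, j) = 1/(j² + E*j) (s(E, j) = 1/(j*E + j*j) = 1/(E*j + j²) = 1/(j² + E*j))
R(Z) = Z^(3/2) (R(Z) = Z*√Z = Z^(3/2))
s(127, 123) + R(537) = 1/(123*(127 + 123)) + 537^(3/2) = (1/123)/250 + 537*√537 = (1/123)*(1/250) + 537*√537 = 1/30750 + 537*√537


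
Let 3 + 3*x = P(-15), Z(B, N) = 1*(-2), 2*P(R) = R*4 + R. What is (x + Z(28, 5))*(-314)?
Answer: 4867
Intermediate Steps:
P(R) = 5*R/2 (P(R) = (R*4 + R)/2 = (4*R + R)/2 = (5*R)/2 = 5*R/2)
Z(B, N) = -2
x = -27/2 (x = -1 + ((5/2)*(-15))/3 = -1 + (1/3)*(-75/2) = -1 - 25/2 = -27/2 ≈ -13.500)
(x + Z(28, 5))*(-314) = (-27/2 - 2)*(-314) = -31/2*(-314) = 4867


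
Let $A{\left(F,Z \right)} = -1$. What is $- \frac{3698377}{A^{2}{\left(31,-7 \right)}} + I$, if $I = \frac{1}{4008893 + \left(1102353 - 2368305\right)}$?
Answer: $- \frac{10144429906756}{2742941} \approx -3.6984 \cdot 10^{6}$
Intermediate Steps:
$I = \frac{1}{2742941}$ ($I = \frac{1}{4008893 - 1265952} = \frac{1}{2742941} \approx 3.6457 \cdot 10^{-7}$)
$- \frac{3698377}{A^{2}{\left(31,-7 \right)}} + I = - \frac{3698377}{\left(-1\right)^{2}} + \frac{1}{2742941} = - \frac{3698377}{1} + \frac{1}{2742941} = \left(-3698377\right) 1 + \frac{1}{2742941} = -3698377 + \frac{1}{2742941} = - \frac{10144429906756}{2742941}$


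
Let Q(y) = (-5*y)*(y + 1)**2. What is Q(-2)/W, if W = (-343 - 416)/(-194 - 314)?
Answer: 5080/759 ≈ 6.6930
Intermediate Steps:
W = 759/508 (W = -759/(-508) = -759*(-1/508) = 759/508 ≈ 1.4941)
Q(y) = -5*y*(1 + y)**2 (Q(y) = (-5*y)*(1 + y)**2 = -5*y*(1 + y)**2)
Q(-2)/W = (-5*(-2)*(1 - 2)**2)/(759/508) = -5*(-2)*(-1)**2*(508/759) = -5*(-2)*1*(508/759) = 10*(508/759) = 5080/759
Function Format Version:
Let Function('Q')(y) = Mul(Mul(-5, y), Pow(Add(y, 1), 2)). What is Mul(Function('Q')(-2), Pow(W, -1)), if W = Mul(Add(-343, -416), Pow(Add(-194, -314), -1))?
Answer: Rational(5080, 759) ≈ 6.6930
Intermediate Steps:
W = Rational(759, 508) (W = Mul(-759, Pow(-508, -1)) = Mul(-759, Rational(-1, 508)) = Rational(759, 508) ≈ 1.4941)
Function('Q')(y) = Mul(-5, y, Pow(Add(1, y), 2)) (Function('Q')(y) = Mul(Mul(-5, y), Pow(Add(1, y), 2)) = Mul(-5, y, Pow(Add(1, y), 2)))
Mul(Function('Q')(-2), Pow(W, -1)) = Mul(Mul(-5, -2, Pow(Add(1, -2), 2)), Pow(Rational(759, 508), -1)) = Mul(Mul(-5, -2, Pow(-1, 2)), Rational(508, 759)) = Mul(Mul(-5, -2, 1), Rational(508, 759)) = Mul(10, Rational(508, 759)) = Rational(5080, 759)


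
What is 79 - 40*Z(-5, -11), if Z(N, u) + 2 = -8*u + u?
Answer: -2921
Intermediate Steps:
Z(N, u) = -2 - 7*u (Z(N, u) = -2 + (-8*u + u) = -2 - 7*u)
79 - 40*Z(-5, -11) = 79 - 40*(-2 - 7*(-11)) = 79 - 40*(-2 + 77) = 79 - 40*75 = 79 - 3000 = -2921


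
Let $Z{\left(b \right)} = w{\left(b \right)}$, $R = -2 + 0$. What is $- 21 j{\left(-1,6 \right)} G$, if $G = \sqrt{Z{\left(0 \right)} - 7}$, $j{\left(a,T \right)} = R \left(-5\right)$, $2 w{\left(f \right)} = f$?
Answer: $- 210 i \sqrt{7} \approx - 555.61 i$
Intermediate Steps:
$w{\left(f \right)} = \frac{f}{2}$
$R = -2$
$Z{\left(b \right)} = \frac{b}{2}$
$j{\left(a,T \right)} = 10$ ($j{\left(a,T \right)} = \left(-2\right) \left(-5\right) = 10$)
$G = i \sqrt{7}$ ($G = \sqrt{\frac{1}{2} \cdot 0 - 7} = \sqrt{0 - 7} = \sqrt{-7} = i \sqrt{7} \approx 2.6458 i$)
$- 21 j{\left(-1,6 \right)} G = \left(-21\right) 10 i \sqrt{7} = - 210 i \sqrt{7}$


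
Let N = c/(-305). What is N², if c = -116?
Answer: 13456/93025 ≈ 0.14465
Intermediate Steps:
N = 116/305 (N = -116/(-305) = -116*(-1/305) = 116/305 ≈ 0.38033)
N² = (116/305)² = 13456/93025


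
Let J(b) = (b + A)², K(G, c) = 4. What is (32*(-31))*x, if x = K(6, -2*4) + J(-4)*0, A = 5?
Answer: -3968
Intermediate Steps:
J(b) = (5 + b)² (J(b) = (b + 5)² = (5 + b)²)
x = 4 (x = 4 + (5 - 4)²*0 = 4 + 1²*0 = 4 + 1*0 = 4 + 0 = 4)
(32*(-31))*x = (32*(-31))*4 = -992*4 = -3968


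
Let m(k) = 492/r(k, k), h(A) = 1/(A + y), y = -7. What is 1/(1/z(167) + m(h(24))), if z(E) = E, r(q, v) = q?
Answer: 167/1396789 ≈ 0.00011956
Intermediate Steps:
h(A) = 1/(-7 + A) (h(A) = 1/(A - 7) = 1/(-7 + A))
m(k) = 492/k
1/(1/z(167) + m(h(24))) = 1/(1/167 + 492/(1/(-7 + 24))) = 1/(1/167 + 492/(1/17)) = 1/(1/167 + 492*17) = 1/(1/167 + 8364) = 1/(1396789/167) = 167/1396789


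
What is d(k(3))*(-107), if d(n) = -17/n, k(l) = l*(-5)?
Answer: -1819/15 ≈ -121.27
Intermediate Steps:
k(l) = -5*l
d(k(3))*(-107) = -17/((-5*3))*(-107) = -17/(-15)*(-107) = -17*(-1/15)*(-107) = (17/15)*(-107) = -1819/15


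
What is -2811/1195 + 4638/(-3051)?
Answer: -4706257/1215315 ≈ -3.8725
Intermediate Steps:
-2811/1195 + 4638/(-3051) = -2811*1/1195 + 4638*(-1/3051) = -2811/1195 - 1546/1017 = -4706257/1215315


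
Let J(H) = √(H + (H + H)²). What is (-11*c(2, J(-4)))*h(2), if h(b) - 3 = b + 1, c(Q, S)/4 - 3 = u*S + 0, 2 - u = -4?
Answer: -792 - 3168*√15 ≈ -13062.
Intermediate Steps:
u = 6 (u = 2 - 1*(-4) = 2 + 4 = 6)
J(H) = √(H + 4*H²) (J(H) = √(H + (2*H)²) = √(H + 4*H²))
c(Q, S) = 12 + 24*S (c(Q, S) = 12 + 4*(6*S + 0) = 12 + 4*(6*S) = 12 + 24*S)
h(b) = 4 + b (h(b) = 3 + (b + 1) = 3 + (1 + b) = 4 + b)
(-11*c(2, J(-4)))*h(2) = (-11*(12 + 24*√(-4*(1 + 4*(-4)))))*(4 + 2) = -11*(12 + 24*√(-4*(1 - 16)))*6 = -11*(12 + 24*√(-4*(-15)))*6 = -11*(12 + 24*√60)*6 = -11*(12 + 24*(2*√15))*6 = -11*(12 + 48*√15)*6 = (-132 - 528*√15)*6 = -792 - 3168*√15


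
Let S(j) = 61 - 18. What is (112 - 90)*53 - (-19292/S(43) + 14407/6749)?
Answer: 467963569/290207 ≈ 1612.5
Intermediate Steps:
S(j) = 43
(112 - 90)*53 - (-19292/S(43) + 14407/6749) = (112 - 90)*53 - (-19292/43 + 14407/6749) = 22*53 - (-19292*1/43 + 14407*(1/6749)) = 1166 - (-19292/43 + 14407/6749) = 1166 - 1*(-129582207/290207) = 1166 + 129582207/290207 = 467963569/290207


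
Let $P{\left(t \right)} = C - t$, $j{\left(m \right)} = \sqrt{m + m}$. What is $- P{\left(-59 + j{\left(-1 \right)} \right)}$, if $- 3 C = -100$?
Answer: $- \frac{277}{3} + i \sqrt{2} \approx -92.333 + 1.4142 i$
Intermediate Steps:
$j{\left(m \right)} = \sqrt{2} \sqrt{m}$ ($j{\left(m \right)} = \sqrt{2 m} = \sqrt{2} \sqrt{m}$)
$C = \frac{100}{3}$ ($C = \left(- \frac{1}{3}\right) \left(-100\right) = \frac{100}{3} \approx 33.333$)
$P{\left(t \right)} = \frac{100}{3} - t$
$- P{\left(-59 + j{\left(-1 \right)} \right)} = - (\frac{100}{3} - \left(-59 + \sqrt{2} \sqrt{-1}\right)) = - (\frac{100}{3} - \left(-59 + \sqrt{2} i\right)) = - (\frac{100}{3} - \left(-59 + i \sqrt{2}\right)) = - (\frac{100}{3} + \left(59 - i \sqrt{2}\right)) = - (\frac{277}{3} - i \sqrt{2}) = - \frac{277}{3} + i \sqrt{2}$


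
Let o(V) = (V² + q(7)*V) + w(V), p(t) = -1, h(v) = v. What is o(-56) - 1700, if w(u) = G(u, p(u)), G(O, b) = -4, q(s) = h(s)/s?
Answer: 1376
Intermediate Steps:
q(s) = 1 (q(s) = s/s = 1)
w(u) = -4
o(V) = -4 + V + V² (o(V) = (V² + 1*V) - 4 = (V² + V) - 4 = (V + V²) - 4 = -4 + V + V²)
o(-56) - 1700 = (-4 - 56 + (-56)²) - 1700 = (-4 - 56 + 3136) - 1700 = 3076 - 1700 = 1376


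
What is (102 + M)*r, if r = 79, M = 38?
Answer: 11060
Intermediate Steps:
(102 + M)*r = (102 + 38)*79 = 140*79 = 11060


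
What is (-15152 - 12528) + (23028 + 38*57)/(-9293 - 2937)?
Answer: -169275797/6115 ≈ -27682.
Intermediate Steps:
(-15152 - 12528) + (23028 + 38*57)/(-9293 - 2937) = -27680 + (23028 + 2166)/(-12230) = -27680 + 25194*(-1/12230) = -27680 - 12597/6115 = -169275797/6115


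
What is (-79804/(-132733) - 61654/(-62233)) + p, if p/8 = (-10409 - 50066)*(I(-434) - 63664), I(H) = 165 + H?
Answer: 255499818073708443314/8260372789 ≈ 3.0931e+10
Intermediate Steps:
p = 30930785400 (p = 8*((-10409 - 50066)*((165 - 434) - 63664)) = 8*(-60475*(-269 - 63664)) = 8*(-60475*(-63933)) = 8*3866348175 = 30930785400)
(-79804/(-132733) - 61654/(-62233)) + p = (-79804/(-132733) - 61654/(-62233)) + 30930785400 = (-79804*(-1/132733) - 61654*(-1/62233)) + 30930785400 = (79804/132733 + 61654/62233) + 30930785400 = 13149962714/8260372789 + 30930785400 = 255499818073708443314/8260372789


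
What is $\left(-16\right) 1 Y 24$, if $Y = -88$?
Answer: $33792$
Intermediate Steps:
$\left(-16\right) 1 Y 24 = \left(-16\right) 1 \left(-88\right) 24 = \left(-16\right) \left(-88\right) 24 = 1408 \cdot 24 = 33792$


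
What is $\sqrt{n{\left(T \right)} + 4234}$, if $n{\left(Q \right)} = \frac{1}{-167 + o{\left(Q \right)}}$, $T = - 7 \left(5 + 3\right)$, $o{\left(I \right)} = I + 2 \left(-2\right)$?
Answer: $\frac{\sqrt{218173559}}{227} \approx 65.069$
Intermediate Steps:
$o{\left(I \right)} = -4 + I$ ($o{\left(I \right)} = I - 4 = -4 + I$)
$T = -56$ ($T = \left(-7\right) 8 = -56$)
$n{\left(Q \right)} = \frac{1}{-171 + Q}$ ($n{\left(Q \right)} = \frac{1}{-167 + \left(-4 + Q\right)} = \frac{1}{-171 + Q}$)
$\sqrt{n{\left(T \right)} + 4234} = \sqrt{\frac{1}{-171 - 56} + 4234} = \sqrt{\frac{1}{-227} + 4234} = \sqrt{- \frac{1}{227} + 4234} = \sqrt{\frac{961117}{227}} = \frac{\sqrt{218173559}}{227}$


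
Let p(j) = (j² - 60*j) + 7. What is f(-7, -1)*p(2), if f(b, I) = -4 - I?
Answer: 327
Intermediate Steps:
p(j) = 7 + j² - 60*j
f(-7, -1)*p(2) = (-4 - 1*(-1))*(7 + 2² - 60*2) = (-4 + 1)*(7 + 4 - 120) = -3*(-109) = 327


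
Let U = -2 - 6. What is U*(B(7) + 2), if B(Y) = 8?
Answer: -80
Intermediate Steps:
U = -8
U*(B(7) + 2) = -8*(8 + 2) = -8*10 = -80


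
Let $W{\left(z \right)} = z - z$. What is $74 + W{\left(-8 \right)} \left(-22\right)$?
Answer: $74$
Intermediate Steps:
$W{\left(z \right)} = 0$
$74 + W{\left(-8 \right)} \left(-22\right) = 74 + 0 \left(-22\right) = 74 + 0 = 74$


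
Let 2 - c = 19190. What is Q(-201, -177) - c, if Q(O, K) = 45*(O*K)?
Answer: 1620153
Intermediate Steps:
Q(O, K) = 45*K*O (Q(O, K) = 45*(K*O) = 45*K*O)
c = -19188 (c = 2 - 1*19190 = 2 - 19190 = -19188)
Q(-201, -177) - c = 45*(-177)*(-201) - 1*(-19188) = 1600965 + 19188 = 1620153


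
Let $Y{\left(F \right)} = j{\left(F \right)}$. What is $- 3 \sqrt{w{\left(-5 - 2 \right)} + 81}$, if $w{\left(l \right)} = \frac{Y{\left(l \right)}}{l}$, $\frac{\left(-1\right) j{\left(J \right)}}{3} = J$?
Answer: $- 3 \sqrt{78} \approx -26.495$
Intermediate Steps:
$j{\left(J \right)} = - 3 J$
$Y{\left(F \right)} = - 3 F$
$w{\left(l \right)} = -3$ ($w{\left(l \right)} = \frac{\left(-3\right) l}{l} = -3$)
$- 3 \sqrt{w{\left(-5 - 2 \right)} + 81} = - 3 \sqrt{-3 + 81} = - 3 \sqrt{78}$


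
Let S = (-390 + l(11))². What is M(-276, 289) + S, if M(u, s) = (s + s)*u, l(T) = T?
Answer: -15887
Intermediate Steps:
S = 143641 (S = (-390 + 11)² = (-379)² = 143641)
M(u, s) = 2*s*u (M(u, s) = (2*s)*u = 2*s*u)
M(-276, 289) + S = 2*289*(-276) + 143641 = -159528 + 143641 = -15887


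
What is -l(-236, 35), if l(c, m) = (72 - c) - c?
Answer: -544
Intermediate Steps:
l(c, m) = 72 - 2*c
-l(-236, 35) = -(72 - 2*(-236)) = -(72 + 472) = -1*544 = -544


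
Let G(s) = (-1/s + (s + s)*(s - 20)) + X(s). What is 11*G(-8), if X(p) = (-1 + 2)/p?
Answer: 4928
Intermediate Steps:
X(p) = 1/p
G(s) = 2*s*(-20 + s) (G(s) = (-1/s + (s + s)*(s - 20)) + 1/s = (-1/s + (2*s)*(-20 + s)) + 1/s = (-1/s + 2*s*(-20 + s)) + 1/s = 2*s*(-20 + s))
11*G(-8) = 11*(2*(-8)*(-20 - 8)) = 11*(2*(-8)*(-28)) = 11*448 = 4928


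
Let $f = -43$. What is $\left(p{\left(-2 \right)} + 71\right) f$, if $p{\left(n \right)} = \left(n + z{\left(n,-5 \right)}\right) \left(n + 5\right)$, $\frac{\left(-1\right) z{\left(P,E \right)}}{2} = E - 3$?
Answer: $-4859$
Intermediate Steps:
$z{\left(P,E \right)} = 6 - 2 E$ ($z{\left(P,E \right)} = - 2 \left(E - 3\right) = - 2 \left(-3 + E\right) = 6 - 2 E$)
$p{\left(n \right)} = \left(5 + n\right) \left(16 + n\right)$ ($p{\left(n \right)} = \left(n + \left(6 - -10\right)\right) \left(n + 5\right) = \left(n + \left(6 + 10\right)\right) \left(5 + n\right) = \left(n + 16\right) \left(5 + n\right) = \left(16 + n\right) \left(5 + n\right) = \left(5 + n\right) \left(16 + n\right)$)
$\left(p{\left(-2 \right)} + 71\right) f = \left(\left(80 + \left(-2\right)^{2} + 21 \left(-2\right)\right) + 71\right) \left(-43\right) = \left(\left(80 + 4 - 42\right) + 71\right) \left(-43\right) = \left(42 + 71\right) \left(-43\right) = 113 \left(-43\right) = -4859$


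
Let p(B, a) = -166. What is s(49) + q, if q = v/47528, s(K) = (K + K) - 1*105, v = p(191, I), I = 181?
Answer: -166431/23764 ≈ -7.0035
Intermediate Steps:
v = -166
s(K) = -105 + 2*K (s(K) = 2*K - 105 = -105 + 2*K)
q = -83/23764 (q = -166/47528 = -166*1/47528 = -83/23764 ≈ -0.0034927)
s(49) + q = (-105 + 2*49) - 83/23764 = (-105 + 98) - 83/23764 = -7 - 83/23764 = -166431/23764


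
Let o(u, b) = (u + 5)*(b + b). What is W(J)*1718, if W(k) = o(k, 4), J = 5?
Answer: 137440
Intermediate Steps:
o(u, b) = 2*b*(5 + u) (o(u, b) = (5 + u)*(2*b) = 2*b*(5 + u))
W(k) = 40 + 8*k (W(k) = 2*4*(5 + k) = 40 + 8*k)
W(J)*1718 = (40 + 8*5)*1718 = (40 + 40)*1718 = 80*1718 = 137440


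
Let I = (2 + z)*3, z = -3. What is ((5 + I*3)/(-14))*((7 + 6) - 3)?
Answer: 20/7 ≈ 2.8571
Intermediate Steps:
I = -3 (I = (2 - 3)*3 = -1*3 = -3)
((5 + I*3)/(-14))*((7 + 6) - 3) = ((5 - 3*3)/(-14))*((7 + 6) - 3) = ((5 - 9)*(-1/14))*(13 - 3) = -4*(-1/14)*10 = (2/7)*10 = 20/7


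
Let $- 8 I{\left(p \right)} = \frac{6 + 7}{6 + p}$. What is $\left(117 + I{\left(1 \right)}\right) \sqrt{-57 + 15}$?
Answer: $\frac{6539 i \sqrt{42}}{56} \approx 756.74 i$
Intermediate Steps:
$I{\left(p \right)} = - \frac{13}{8 \left(6 + p\right)}$ ($I{\left(p \right)} = - \frac{\left(6 + 7\right) \frac{1}{6 + p}}{8} = - \frac{13 \frac{1}{6 + p}}{8} = - \frac{13}{8 \left(6 + p\right)}$)
$\left(117 + I{\left(1 \right)}\right) \sqrt{-57 + 15} = \left(117 - \frac{13}{48 + 8 \cdot 1}\right) \sqrt{-57 + 15} = \left(117 - \frac{13}{48 + 8}\right) \sqrt{-42} = \left(117 - \frac{13}{56}\right) i \sqrt{42} = \frac{6539 i \sqrt{42}}{56}$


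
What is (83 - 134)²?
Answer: 2601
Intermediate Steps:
(83 - 134)² = (-51)² = 2601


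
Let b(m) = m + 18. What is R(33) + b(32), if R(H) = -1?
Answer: 49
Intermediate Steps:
b(m) = 18 + m
R(33) + b(32) = -1 + (18 + 32) = -1 + 50 = 49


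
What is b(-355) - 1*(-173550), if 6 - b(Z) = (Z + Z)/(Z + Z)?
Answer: 173555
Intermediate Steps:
b(Z) = 5 (b(Z) = 6 - (Z + Z)/(Z + Z) = 6 - 2*Z/(2*Z) = 6 - 2*Z*1/(2*Z) = 6 - 1*1 = 6 - 1 = 5)
b(-355) - 1*(-173550) = 5 - 1*(-173550) = 5 + 173550 = 173555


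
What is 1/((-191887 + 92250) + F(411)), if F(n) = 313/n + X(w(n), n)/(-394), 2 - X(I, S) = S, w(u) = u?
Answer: -161934/16134326537 ≈ -1.0037e-5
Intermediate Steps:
X(I, S) = 2 - S
F(n) = -1/197 + 313/n + n/394 (F(n) = 313/n + (2 - n)/(-394) = 313/n + (2 - n)*(-1/394) = 313/n + (-1/197 + n/394) = -1/197 + 313/n + n/394)
1/((-191887 + 92250) + F(411)) = 1/((-191887 + 92250) + (1/394)*(123322 + 411*(-2 + 411))/411) = 1/(-99637 + (1/394)*(1/411)*(123322 + 411*409)) = 1/(-99637 + (1/394)*(1/411)*(123322 + 168099)) = 1/(-99637 + (1/394)*(1/411)*291421) = 1/(-99637 + 291421/161934) = 1/(-16134326537/161934) = -161934/16134326537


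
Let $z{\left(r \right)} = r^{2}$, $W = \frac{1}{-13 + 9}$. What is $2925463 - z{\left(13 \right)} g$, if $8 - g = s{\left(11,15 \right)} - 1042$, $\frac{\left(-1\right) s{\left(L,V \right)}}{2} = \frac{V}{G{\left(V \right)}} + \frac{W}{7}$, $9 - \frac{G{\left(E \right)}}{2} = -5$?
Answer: $2747844$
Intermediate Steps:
$W = - \frac{1}{4}$ ($W = \frac{1}{-4} = - \frac{1}{4} \approx -0.25$)
$G{\left(E \right)} = 28$ ($G{\left(E \right)} = 18 - -10 = 18 + 10 = 28$)
$s{\left(L,V \right)} = \frac{1}{14} - \frac{V}{14}$ ($s{\left(L,V \right)} = - 2 \left(\frac{V}{28} - \frac{1}{4 \cdot 7}\right) = - 2 \left(V \frac{1}{28} - \frac{1}{28}\right) = - 2 \left(\frac{V}{28} - \frac{1}{28}\right) = - 2 \left(- \frac{1}{28} + \frac{V}{28}\right) = \frac{1}{14} - \frac{V}{14}$)
$g = 1051$ ($g = 8 - \left(\left(\frac{1}{14} - \frac{15}{14}\right) - 1042\right) = 8 - \left(-1 - 1042\right) = 8 - -1043 = 8 + 1043 = 1051$)
$2925463 - z{\left(13 \right)} g = 2925463 - 13^{2} \cdot 1051 = 2925463 - 169 \cdot 1051 = 2925463 - 177619 = 2747844$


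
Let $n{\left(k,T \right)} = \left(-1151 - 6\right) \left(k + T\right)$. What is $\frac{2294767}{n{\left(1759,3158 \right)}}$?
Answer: $- \frac{2294767}{5688969} \approx -0.40337$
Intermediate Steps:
$n{\left(k,T \right)} = - 1157 T - 1157 k$ ($n{\left(k,T \right)} = - 1157 \left(T + k\right) = - 1157 T - 1157 k$)
$\frac{2294767}{n{\left(1759,3158 \right)}} = \frac{2294767}{\left(-1157\right) 3158 - 2035163} = \frac{2294767}{-3653806 - 2035163} = \frac{2294767}{-5688969} = 2294767 \left(- \frac{1}{5688969}\right) = - \frac{2294767}{5688969}$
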